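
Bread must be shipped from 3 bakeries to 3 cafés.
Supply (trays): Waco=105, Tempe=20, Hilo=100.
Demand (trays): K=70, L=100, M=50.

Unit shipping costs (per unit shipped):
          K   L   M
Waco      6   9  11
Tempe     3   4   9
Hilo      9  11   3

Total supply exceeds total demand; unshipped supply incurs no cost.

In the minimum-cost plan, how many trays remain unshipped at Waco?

0

Minimum-cost shipments:
  Waco–K: 70 trays
  Waco–L: 35 trays
  Tempe–L: 20 trays
  Hilo–L: 45 trays
  Hilo–M: 50 trays
Total cost = 1460.
Waco ships 105 of its 105, leaving 0.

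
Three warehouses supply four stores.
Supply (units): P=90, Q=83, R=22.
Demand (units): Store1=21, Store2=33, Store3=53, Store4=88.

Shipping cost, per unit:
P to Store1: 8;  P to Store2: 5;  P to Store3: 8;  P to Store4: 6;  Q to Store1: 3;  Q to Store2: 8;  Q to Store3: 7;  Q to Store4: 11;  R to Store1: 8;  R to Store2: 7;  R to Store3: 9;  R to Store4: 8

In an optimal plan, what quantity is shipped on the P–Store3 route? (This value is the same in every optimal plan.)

0

The minimum-cost plan:
  P->Store2: 24 units
  P->Store4: 66 units
  Q->Store1: 21 units
  Q->Store2: 9 units
  Q->Store3: 53 units
  R->Store4: 22 units
Total cost = 1198.
The route P→Store3 is not used.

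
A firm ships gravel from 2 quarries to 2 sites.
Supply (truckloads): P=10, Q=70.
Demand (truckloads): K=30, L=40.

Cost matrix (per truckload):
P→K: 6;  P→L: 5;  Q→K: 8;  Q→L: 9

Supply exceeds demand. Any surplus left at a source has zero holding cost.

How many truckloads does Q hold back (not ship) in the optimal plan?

10

Minimum-cost shipments:
  P→L: 10 × 5 = 50
  Q→K: 30 × 8 = 240
  Q→L: 30 × 9 = 270
Total cost = 560.
Q ships 60 of its 70, leaving 10.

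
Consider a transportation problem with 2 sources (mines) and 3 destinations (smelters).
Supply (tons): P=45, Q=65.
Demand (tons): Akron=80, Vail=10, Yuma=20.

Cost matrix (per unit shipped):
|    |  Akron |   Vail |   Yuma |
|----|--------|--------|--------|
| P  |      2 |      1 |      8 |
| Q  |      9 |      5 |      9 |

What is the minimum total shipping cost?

One minimum-cost allocation:
  P->Akron: 45 × 2 = 90
  Q->Akron: 35 × 9 = 315
  Q->Vail: 10 × 5 = 50
  Q->Yuma: 20 × 9 = 180
Total = 90 + 315 + 50 + 180 = 635.

635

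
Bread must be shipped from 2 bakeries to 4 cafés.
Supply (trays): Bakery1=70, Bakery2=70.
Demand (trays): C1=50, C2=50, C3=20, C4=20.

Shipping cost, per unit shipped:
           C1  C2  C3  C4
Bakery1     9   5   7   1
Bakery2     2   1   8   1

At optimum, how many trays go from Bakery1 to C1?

Optimal shipments:
  Bakery1 to C2: 30 × 5 = 150
  Bakery1 to C3: 20 × 7 = 140
  Bakery1 to C4: 20 × 1 = 20
  Bakery2 to C1: 50 × 2 = 100
  Bakery2 to C2: 20 × 1 = 20
Total cost = 430.
The route Bakery1→C1 is not used.

0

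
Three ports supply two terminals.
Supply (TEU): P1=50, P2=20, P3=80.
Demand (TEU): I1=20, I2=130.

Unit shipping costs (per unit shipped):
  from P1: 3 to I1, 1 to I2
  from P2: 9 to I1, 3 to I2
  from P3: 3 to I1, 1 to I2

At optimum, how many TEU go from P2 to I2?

The minimum-cost plan:
  P1->I1: 20 TEU
  P1->I2: 30 TEU
  P2->I2: 20 TEU
  P3->I2: 80 TEU
Total cost = 230.
So P2→I2 carries 20 TEU.

20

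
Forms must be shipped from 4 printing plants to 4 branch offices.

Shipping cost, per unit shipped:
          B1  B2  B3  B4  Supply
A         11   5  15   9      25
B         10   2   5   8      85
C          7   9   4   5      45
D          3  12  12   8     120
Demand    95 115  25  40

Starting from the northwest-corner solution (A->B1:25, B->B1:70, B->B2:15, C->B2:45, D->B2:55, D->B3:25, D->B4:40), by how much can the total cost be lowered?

Current plan cost = 25·11 + 70·10 + 15·2 + 45·9 + 55·12 + 25·12 + 40·8 = 2690.
Optimal plan:
  A to B2: 25 × 5 = 125
  B to B2: 85 × 2 = 170
  C to B2: 5 × 9 = 45
  C to B3: 25 × 4 = 100
  C to B4: 15 × 5 = 75
  D to B1: 95 × 3 = 285
  D to B4: 25 × 8 = 200
Optimal cost = 1000.
Saving = 2690 − 1000 = 1690.

1690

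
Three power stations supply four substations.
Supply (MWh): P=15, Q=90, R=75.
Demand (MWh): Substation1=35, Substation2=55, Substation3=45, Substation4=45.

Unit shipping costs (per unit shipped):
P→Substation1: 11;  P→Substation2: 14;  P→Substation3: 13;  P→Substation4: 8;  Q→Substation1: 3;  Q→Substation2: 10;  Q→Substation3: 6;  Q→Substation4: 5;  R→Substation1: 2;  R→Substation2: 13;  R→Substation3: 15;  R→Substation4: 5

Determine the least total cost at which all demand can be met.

One minimum-cost allocation:
  P to Substation2: 10 × 14 = 140
  P to Substation4: 5 × 8 = 40
  Q to Substation2: 45 × 10 = 450
  Q to Substation3: 45 × 6 = 270
  R to Substation1: 35 × 2 = 70
  R to Substation4: 40 × 5 = 200
Total = 140 + 40 + 450 + 270 + 70 + 200 = 1170.

1170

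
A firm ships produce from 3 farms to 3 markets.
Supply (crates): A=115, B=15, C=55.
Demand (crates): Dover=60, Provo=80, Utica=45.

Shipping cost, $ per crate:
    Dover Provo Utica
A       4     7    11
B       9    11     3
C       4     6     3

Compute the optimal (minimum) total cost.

910

Optimal allocation:
  A–Dover: 60 crates
  A–Provo: 55 crates
  B–Utica: 15 crates
  C–Provo: 25 crates
  C–Utica: 30 crates
Total cost = $910.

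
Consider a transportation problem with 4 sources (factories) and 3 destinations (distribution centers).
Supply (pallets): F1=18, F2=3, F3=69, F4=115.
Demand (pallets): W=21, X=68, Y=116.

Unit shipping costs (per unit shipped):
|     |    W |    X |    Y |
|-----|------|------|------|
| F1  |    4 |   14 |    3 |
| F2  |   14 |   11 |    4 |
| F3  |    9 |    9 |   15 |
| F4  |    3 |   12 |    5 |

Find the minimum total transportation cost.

Optimal allocation:
  F1->Y: 18 × 3 = 54
  F2->Y: 3 × 4 = 12
  F3->W: 1 × 9 = 9
  F3->X: 68 × 9 = 612
  F4->W: 20 × 3 = 60
  F4->Y: 95 × 5 = 475
Total = 54 + 12 + 9 + 612 + 60 + 475 = 1222.

1222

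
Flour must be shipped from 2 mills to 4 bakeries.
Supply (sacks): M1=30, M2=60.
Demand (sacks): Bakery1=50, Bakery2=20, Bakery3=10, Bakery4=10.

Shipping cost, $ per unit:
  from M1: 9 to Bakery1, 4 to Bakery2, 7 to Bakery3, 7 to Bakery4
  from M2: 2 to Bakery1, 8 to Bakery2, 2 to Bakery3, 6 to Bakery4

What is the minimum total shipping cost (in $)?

An optimal shipping plan:
  M1→Bakery2: 20 sacks
  M1→Bakery4: 10 sacks
  M2→Bakery1: 50 sacks
  M2→Bakery3: 10 sacks
Total cost = $270.

270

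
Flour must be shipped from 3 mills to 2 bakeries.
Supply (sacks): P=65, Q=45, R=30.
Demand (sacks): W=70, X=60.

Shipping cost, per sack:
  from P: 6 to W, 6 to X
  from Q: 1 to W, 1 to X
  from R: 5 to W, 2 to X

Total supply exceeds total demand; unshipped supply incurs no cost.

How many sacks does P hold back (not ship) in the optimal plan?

10

An optimal plan:
  P–W: 25 × 6 = 150
  P–X: 30 × 6 = 180
  Q–W: 45 × 1 = 45
  R–X: 30 × 2 = 60
Total cost = 435.
P ships 55 of its 65, leaving 10.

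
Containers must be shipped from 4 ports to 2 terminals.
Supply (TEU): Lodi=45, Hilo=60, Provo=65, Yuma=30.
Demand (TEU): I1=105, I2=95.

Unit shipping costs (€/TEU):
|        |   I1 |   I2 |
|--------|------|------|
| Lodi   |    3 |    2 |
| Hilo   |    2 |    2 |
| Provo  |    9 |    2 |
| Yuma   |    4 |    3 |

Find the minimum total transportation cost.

475

An optimal shipping plan:
  Lodi–I1: 45 × €3 = €135
  Hilo–I1: 60 × €2 = €120
  Provo–I2: 65 × €2 = €130
  Yuma–I2: 30 × €3 = €90
Total = 135 + 120 + 130 + 90 = €475.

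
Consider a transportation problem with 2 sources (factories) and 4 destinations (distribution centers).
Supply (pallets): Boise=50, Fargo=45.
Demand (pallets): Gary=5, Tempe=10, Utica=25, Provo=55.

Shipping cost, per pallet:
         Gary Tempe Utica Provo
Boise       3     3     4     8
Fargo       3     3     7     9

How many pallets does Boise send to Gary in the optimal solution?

0

Optimal shipments:
  Boise to Utica: 25 × 4 = 100
  Boise to Provo: 25 × 8 = 200
  Fargo to Gary: 5 × 3 = 15
  Fargo to Tempe: 10 × 3 = 30
  Fargo to Provo: 30 × 9 = 270
Total cost = 615.
The route Boise→Gary is not used.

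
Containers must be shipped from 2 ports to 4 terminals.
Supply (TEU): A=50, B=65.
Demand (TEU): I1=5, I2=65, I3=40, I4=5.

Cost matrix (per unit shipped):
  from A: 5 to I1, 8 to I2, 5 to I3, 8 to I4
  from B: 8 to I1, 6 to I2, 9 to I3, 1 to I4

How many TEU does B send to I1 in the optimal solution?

Solving gives:
  A–I1: 5 × 5 = 25
  A–I2: 5 × 8 = 40
  A–I3: 40 × 5 = 200
  B–I2: 60 × 6 = 360
  B–I4: 5 × 1 = 5
Total cost = 630.
The route B→I1 is not used.

0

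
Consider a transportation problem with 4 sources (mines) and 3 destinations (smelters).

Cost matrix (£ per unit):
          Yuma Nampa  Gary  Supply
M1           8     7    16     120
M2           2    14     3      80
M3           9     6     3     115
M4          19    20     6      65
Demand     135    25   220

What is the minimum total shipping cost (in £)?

Optimal allocation:
  M1 to Yuma: 95 tons
  M1 to Nampa: 25 tons
  M2 to Yuma: 40 tons
  M2 to Gary: 40 tons
  M3 to Gary: 115 tons
  M4 to Gary: 65 tons
Total cost = £1870.

1870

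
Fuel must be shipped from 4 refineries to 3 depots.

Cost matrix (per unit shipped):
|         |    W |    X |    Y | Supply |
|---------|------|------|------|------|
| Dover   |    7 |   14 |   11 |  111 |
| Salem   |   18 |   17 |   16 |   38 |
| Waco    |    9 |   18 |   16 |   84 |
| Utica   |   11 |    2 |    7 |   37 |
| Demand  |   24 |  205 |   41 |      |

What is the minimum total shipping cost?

3447

An optimal shipping plan:
  Dover->X: 70 × 14 = 980
  Dover->Y: 41 × 11 = 451
  Salem->X: 38 × 17 = 646
  Waco->W: 24 × 9 = 216
  Waco->X: 60 × 18 = 1080
  Utica->X: 37 × 2 = 74
Total = 980 + 451 + 646 + 216 + 1080 + 74 = 3447.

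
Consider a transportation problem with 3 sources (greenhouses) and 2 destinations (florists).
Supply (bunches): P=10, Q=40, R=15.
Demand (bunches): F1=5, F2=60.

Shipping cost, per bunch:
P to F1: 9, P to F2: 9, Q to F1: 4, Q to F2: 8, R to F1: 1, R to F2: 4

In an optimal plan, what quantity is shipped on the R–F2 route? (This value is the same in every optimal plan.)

15

Optimal shipments:
  P–F2: 10 × 9 = 90
  Q–F1: 5 × 4 = 20
  Q–F2: 35 × 8 = 280
  R–F2: 15 × 4 = 60
Total cost = 450.
So R→F2 carries 15 bunches.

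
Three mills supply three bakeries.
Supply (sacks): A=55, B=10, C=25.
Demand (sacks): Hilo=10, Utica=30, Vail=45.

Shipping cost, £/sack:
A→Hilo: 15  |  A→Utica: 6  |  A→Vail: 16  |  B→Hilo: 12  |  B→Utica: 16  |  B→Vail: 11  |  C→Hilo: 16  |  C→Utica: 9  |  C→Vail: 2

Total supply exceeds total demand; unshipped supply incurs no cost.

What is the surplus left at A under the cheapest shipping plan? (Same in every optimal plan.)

Minimum-cost shipments:
  A to Hilo: 10 × £15 = £150
  A to Utica: 30 × £6 = £180
  A to Vail: 10 × £16 = £160
  B to Vail: 10 × £11 = £110
  C to Vail: 25 × £2 = £50
Total cost = £650.
A ships 50 of its 55, leaving 5.

5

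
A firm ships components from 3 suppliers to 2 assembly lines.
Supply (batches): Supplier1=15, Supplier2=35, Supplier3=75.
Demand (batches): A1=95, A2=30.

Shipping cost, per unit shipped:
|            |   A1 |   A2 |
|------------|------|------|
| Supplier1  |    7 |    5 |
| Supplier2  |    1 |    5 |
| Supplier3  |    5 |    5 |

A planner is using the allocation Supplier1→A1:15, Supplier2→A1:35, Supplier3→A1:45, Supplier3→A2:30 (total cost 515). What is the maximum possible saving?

30

Current plan cost = 15·7 + 35·1 + 45·5 + 30·5 = 515.
Optimal plan:
  Supplier1→A2: 15 × 5 = 75
  Supplier2→A1: 35 × 1 = 35
  Supplier3→A1: 60 × 5 = 300
  Supplier3→A2: 15 × 5 = 75
Optimal cost = 485.
Saving = 515 − 485 = 30.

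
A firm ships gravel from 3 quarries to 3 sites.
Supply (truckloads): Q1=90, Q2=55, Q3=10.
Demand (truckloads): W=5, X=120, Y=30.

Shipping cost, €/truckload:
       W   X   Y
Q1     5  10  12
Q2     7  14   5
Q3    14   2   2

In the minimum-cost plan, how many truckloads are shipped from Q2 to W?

Solving gives:
  Q1 to X: 90 × €10 = €900
  Q2 to W: 5 × €7 = €35
  Q2 to X: 20 × €14 = €280
  Q2 to Y: 30 × €5 = €150
  Q3 to X: 10 × €2 = €20
Total cost = €1385.
So Q2→W carries 5 truckloads.

5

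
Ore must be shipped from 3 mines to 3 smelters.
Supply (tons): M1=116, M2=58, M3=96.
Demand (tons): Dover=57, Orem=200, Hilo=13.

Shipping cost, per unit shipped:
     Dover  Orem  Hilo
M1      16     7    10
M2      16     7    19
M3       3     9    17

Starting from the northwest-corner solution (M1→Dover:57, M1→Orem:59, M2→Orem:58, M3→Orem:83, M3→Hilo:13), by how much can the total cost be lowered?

920

Current plan cost = 57·16 + 59·7 + 58·7 + 83·9 + 13·17 = 2699.
Optimal plan:
  M1 to Orem: 103 × 7 = 721
  M1 to Hilo: 13 × 10 = 130
  M2 to Orem: 58 × 7 = 406
  M3 to Dover: 57 × 3 = 171
  M3 to Orem: 39 × 9 = 351
Optimal cost = 1779.
Saving = 2699 − 1779 = 920.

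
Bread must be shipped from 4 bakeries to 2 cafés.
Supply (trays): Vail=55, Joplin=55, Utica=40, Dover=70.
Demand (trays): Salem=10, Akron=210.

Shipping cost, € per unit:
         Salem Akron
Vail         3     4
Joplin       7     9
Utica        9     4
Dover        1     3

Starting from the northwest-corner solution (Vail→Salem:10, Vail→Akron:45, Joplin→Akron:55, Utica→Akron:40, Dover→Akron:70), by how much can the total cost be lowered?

Current plan cost = 10·3 + 45·4 + 55·9 + 40·4 + 70·3 = €1075.
Optimal plan:
  Vail to Akron: 55 × €4 = €220
  Joplin to Salem: 10 × €7 = €70
  Joplin to Akron: 45 × €9 = €405
  Utica to Akron: 40 × €4 = €160
  Dover to Akron: 70 × €3 = €210
Optimal cost = €1065.
Saving = 1075 − 1065 = €10.

10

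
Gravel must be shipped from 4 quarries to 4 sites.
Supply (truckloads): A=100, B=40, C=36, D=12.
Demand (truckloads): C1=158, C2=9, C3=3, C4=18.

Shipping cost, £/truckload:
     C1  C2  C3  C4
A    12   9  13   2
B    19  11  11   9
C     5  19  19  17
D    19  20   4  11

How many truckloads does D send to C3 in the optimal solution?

3

The minimum-cost plan:
  A->C1: 100 × £12 = £1200
  B->C1: 13 × £19 = £247
  B->C2: 9 × £11 = £99
  B->C4: 18 × £9 = £162
  C->C1: 36 × £5 = £180
  D->C1: 9 × £19 = £171
  D->C3: 3 × £4 = £12
Total cost = £2071.
So D→C3 carries 3 truckloads.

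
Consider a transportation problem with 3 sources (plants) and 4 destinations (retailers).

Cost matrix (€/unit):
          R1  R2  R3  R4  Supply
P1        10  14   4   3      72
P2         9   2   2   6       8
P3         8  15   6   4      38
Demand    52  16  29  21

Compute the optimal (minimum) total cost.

751

A cheapest plan:
  P1→R1: 14 × €10 = €140
  P1→R2: 8 × €14 = €112
  P1→R3: 29 × €4 = €116
  P1→R4: 21 × €3 = €63
  P2→R2: 8 × €2 = €16
  P3→R1: 38 × €8 = €304
Total = 140 + 112 + 116 + 63 + 16 + 304 = €751.
(Supply check: P1 ships 72; P2 ships 8; P3 ships 38.)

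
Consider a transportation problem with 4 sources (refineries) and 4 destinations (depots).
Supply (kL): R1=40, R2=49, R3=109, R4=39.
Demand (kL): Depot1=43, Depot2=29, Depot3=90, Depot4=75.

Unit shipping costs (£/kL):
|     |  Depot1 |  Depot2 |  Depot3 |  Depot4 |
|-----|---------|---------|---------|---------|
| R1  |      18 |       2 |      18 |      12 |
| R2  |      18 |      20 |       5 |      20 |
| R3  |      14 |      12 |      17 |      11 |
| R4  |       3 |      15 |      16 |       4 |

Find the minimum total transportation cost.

2009

A cheapest plan:
  R1 to Depot2: 29 × £2 = £58
  R1 to Depot4: 11 × £12 = £132
  R2 to Depot3: 49 × £5 = £245
  R3 to Depot1: 4 × £14 = £56
  R3 to Depot3: 41 × £17 = £697
  R3 to Depot4: 64 × £11 = £704
  R4 to Depot1: 39 × £3 = £117
Total = 58 + 132 + 245 + 56 + 697 + 704 + 117 = £2009.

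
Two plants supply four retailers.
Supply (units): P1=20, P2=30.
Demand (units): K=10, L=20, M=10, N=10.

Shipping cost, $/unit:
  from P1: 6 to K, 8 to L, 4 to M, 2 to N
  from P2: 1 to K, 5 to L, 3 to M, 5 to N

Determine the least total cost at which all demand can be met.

170

One minimum-cost allocation:
  P1–M: 10 units
  P1–N: 10 units
  P2–K: 10 units
  P2–L: 20 units
Total cost = $170.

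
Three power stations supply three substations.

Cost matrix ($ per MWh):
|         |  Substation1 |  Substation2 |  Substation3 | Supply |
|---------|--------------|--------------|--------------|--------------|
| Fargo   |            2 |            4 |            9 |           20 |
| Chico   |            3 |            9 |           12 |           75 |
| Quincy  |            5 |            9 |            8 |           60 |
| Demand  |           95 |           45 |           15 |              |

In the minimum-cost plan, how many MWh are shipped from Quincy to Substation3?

The minimum-cost plan:
  Fargo to Substation2: 20 MWh
  Chico to Substation1: 75 MWh
  Quincy to Substation1: 20 MWh
  Quincy to Substation2: 25 MWh
  Quincy to Substation3: 15 MWh
Total cost = $750.
So Quincy→Substation3 carries 15 MWh.

15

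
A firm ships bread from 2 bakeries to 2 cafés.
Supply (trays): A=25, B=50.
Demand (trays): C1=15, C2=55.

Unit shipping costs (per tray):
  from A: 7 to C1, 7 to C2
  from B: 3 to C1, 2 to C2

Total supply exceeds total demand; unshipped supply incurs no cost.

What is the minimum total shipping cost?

240

Optimal allocation:
  A→C1: 15 × 7 = 105
  A→C2: 5 × 7 = 35
  B→C2: 50 × 2 = 100
Total = 105 + 35 + 100 = 240.
(Supply check: A ships 20; B ships 50.)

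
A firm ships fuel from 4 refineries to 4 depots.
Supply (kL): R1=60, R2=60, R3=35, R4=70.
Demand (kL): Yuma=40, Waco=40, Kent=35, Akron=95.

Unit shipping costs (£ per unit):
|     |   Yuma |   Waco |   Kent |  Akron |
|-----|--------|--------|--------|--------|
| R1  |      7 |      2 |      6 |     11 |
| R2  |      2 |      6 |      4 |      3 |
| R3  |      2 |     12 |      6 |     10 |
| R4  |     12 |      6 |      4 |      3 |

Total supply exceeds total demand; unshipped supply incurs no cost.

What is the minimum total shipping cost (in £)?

A cheapest plan:
  R1–Waco: 40 × £2 = £80
  R1–Kent: 5 × £6 = £30
  R2–Yuma: 5 × £2 = £10
  R2–Akron: 55 × £3 = £165
  R3–Yuma: 35 × £2 = £70
  R4–Kent: 30 × £4 = £120
  R4–Akron: 40 × £3 = £120
Total = 80 + 30 + 10 + 165 + 70 + 120 + 120 = £595.

595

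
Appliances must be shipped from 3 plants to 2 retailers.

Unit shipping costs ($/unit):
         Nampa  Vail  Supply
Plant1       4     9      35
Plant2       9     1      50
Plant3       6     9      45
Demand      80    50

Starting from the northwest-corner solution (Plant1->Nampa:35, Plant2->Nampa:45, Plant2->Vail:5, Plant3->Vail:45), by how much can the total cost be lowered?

495

Current plan cost = 35·4 + 45·9 + 5·1 + 45·9 = $955.
Optimal plan:
  Plant1→Nampa: 35 × $4 = $140
  Plant2→Vail: 50 × $1 = $50
  Plant3→Nampa: 45 × $6 = $270
Optimal cost = $460.
Saving = 955 − 460 = $495.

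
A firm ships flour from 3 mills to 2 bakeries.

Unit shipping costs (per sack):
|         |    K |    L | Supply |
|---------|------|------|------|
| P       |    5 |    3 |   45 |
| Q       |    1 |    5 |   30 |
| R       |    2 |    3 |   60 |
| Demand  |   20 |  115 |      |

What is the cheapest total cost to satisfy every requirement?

A cheapest plan:
  P->L: 45 × 3 = 135
  Q->K: 20 × 1 = 20
  Q->L: 10 × 5 = 50
  R->L: 60 × 3 = 180
Total = 135 + 20 + 50 + 180 = 385.

385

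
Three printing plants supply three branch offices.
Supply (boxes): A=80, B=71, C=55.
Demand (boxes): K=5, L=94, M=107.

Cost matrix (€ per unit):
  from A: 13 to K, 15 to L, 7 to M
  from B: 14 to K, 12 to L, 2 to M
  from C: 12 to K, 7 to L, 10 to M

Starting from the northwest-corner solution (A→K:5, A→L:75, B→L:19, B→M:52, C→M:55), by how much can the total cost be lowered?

643

Current plan cost = 5·13 + 75·15 + 19·12 + 52·2 + 55·10 = €2072.
Optimal plan:
  A->K: 5 × €13 = €65
  A->L: 39 × €15 = €585
  A->M: 36 × €7 = €252
  B->M: 71 × €2 = €142
  C->L: 55 × €7 = €385
Optimal cost = €1429.
Saving = 2072 − 1429 = €643.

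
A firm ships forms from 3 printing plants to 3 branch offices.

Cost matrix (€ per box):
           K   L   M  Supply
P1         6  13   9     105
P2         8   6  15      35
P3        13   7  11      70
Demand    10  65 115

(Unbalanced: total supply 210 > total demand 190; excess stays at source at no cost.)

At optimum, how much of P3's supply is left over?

20

An optimal plan:
  P1->K: 10 × €6 = €60
  P1->M: 95 × €9 = €855
  P2->L: 35 × €6 = €210
  P3->L: 30 × €7 = €210
  P3->M: 20 × €11 = €220
Total cost = €1555.
P3 ships 50 of its 70, leaving 20.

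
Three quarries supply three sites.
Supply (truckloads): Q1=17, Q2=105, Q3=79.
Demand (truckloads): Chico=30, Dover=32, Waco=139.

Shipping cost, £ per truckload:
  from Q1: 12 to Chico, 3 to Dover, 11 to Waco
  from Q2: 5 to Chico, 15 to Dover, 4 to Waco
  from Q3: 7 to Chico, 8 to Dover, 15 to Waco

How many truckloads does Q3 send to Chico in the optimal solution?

Optimal shipments:
  Q1–Dover: 17 truckloads
  Q2–Waco: 105 truckloads
  Q3–Chico: 30 truckloads
  Q3–Dover: 15 truckloads
  Q3–Waco: 34 truckloads
Total cost = £1311.
So Q3→Chico carries 30 truckloads.

30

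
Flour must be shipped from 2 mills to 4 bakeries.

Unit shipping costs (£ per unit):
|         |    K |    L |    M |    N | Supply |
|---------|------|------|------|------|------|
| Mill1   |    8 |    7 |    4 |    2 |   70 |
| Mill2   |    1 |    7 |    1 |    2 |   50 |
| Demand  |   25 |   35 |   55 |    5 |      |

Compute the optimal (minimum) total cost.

425

A cheapest plan:
  Mill1->L: 35 × £7 = £245
  Mill1->M: 30 × £4 = £120
  Mill1->N: 5 × £2 = £10
  Mill2->K: 25 × £1 = £25
  Mill2->M: 25 × £1 = £25
Total = 245 + 120 + 10 + 25 + 25 = £425.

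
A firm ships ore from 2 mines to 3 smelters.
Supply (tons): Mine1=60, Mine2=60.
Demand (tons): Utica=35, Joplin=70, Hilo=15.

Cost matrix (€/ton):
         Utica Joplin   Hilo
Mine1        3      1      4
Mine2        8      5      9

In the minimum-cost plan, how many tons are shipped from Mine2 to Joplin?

The minimum-cost plan:
  Mine1–Utica: 35 × €3 = €105
  Mine1–Joplin: 10 × €1 = €10
  Mine1–Hilo: 15 × €4 = €60
  Mine2–Joplin: 60 × €5 = €300
Total cost = €475.
So Mine2→Joplin carries 60 tons.

60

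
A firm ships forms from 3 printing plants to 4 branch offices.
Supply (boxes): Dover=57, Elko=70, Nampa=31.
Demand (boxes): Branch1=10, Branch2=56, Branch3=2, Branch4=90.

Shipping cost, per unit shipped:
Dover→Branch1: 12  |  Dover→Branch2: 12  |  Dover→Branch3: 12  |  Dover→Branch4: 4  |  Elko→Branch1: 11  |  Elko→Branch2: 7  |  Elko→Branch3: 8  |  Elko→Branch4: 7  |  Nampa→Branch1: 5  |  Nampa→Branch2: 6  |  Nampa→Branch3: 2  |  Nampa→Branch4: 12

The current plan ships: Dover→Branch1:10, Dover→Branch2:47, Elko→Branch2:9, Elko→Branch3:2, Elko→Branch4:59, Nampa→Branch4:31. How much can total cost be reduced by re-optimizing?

662

Current plan cost = 10·12 + 47·12 + 9·7 + 2·8 + 59·7 + 31·12 = 1548.
Optimal plan:
  Dover→Branch4: 57 × 4 = 228
  Elko→Branch2: 37 × 7 = 259
  Elko→Branch4: 33 × 7 = 231
  Nampa→Branch1: 10 × 5 = 50
  Nampa→Branch2: 19 × 6 = 114
  Nampa→Branch3: 2 × 2 = 4
Optimal cost = 886.
Saving = 1548 − 886 = 662.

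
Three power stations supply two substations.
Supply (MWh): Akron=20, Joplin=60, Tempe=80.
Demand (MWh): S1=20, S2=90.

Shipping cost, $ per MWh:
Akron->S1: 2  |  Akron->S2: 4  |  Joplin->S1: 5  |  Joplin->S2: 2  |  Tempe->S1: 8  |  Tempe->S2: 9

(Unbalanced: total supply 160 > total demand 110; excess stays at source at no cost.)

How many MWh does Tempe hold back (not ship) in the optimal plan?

Minimum-cost shipments:
  Akron to S1: 20 × $2 = $40
  Joplin to S2: 60 × $2 = $120
  Tempe to S2: 30 × $9 = $270
Total cost = $430.
Tempe ships 30 of its 80, leaving 50.

50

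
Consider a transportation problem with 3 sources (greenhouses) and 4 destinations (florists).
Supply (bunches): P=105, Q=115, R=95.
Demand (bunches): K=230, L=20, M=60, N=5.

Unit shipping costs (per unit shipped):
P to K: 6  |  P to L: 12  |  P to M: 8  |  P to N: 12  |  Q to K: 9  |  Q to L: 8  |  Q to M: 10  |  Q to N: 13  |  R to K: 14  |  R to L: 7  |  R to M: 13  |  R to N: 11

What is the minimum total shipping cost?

An optimal shipping plan:
  P–K: 105 bunches
  Q–K: 115 bunches
  R–K: 10 bunches
  R–L: 20 bunches
  R–M: 60 bunches
  R–N: 5 bunches
Total cost = 2780.
(Supply check: P ships 105; Q ships 115; R ships 95.)

2780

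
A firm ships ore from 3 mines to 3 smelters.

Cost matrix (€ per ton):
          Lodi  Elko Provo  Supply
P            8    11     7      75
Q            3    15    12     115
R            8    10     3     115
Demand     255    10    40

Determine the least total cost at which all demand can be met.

One minimum-cost allocation:
  P–Lodi: 75 × €8 = €600
  Q–Lodi: 115 × €3 = €345
  R–Lodi: 65 × €8 = €520
  R–Elko: 10 × €10 = €100
  R–Provo: 40 × €3 = €120
Total = 600 + 345 + 520 + 100 + 120 = €1685.

1685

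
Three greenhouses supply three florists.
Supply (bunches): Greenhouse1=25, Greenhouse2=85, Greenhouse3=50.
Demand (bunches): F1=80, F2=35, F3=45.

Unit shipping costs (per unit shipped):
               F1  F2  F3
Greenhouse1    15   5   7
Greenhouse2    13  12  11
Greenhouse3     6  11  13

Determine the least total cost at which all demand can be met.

1430

Optimal allocation:
  Greenhouse1→F2: 25 × 5 = 125
  Greenhouse2→F1: 30 × 13 = 390
  Greenhouse2→F2: 10 × 12 = 120
  Greenhouse2→F3: 45 × 11 = 495
  Greenhouse3→F1: 50 × 6 = 300
Total = 125 + 390 + 120 + 495 + 300 = 1430.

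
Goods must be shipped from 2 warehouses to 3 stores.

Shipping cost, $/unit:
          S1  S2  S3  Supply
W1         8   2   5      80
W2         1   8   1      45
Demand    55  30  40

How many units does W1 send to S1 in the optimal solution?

10

Solving gives:
  W1->S1: 10 × $8 = $80
  W1->S2: 30 × $2 = $60
  W1->S3: 40 × $5 = $200
  W2->S1: 45 × $1 = $45
Total cost = $385.
So W1→S1 carries 10 units.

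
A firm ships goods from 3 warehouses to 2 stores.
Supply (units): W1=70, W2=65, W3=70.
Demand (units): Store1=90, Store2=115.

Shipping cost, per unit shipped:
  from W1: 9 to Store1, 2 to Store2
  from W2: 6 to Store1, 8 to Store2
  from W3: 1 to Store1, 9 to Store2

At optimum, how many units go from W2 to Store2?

Optimal shipments:
  W1 to Store2: 70 × 2 = 140
  W2 to Store1: 20 × 6 = 120
  W2 to Store2: 45 × 8 = 360
  W3 to Store1: 70 × 1 = 70
Total cost = 690.
So W2→Store2 carries 45 units.

45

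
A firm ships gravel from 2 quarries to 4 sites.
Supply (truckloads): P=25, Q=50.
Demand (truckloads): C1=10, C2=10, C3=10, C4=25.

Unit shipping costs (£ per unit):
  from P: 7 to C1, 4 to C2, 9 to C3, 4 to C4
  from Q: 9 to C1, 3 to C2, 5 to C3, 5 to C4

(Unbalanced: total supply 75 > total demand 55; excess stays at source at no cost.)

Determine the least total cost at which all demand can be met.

260

Optimal allocation:
  P->C1: 10 × £7 = £70
  P->C4: 15 × £4 = £60
  Q->C2: 10 × £3 = £30
  Q->C3: 10 × £5 = £50
  Q->C4: 10 × £5 = £50
Total = 70 + 60 + 30 + 50 + 50 = £260.
(Supply check: P ships 25; Q ships 30.)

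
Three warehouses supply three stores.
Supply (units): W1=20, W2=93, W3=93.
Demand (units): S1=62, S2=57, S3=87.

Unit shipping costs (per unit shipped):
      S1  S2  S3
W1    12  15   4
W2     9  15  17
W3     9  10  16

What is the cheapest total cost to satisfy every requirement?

A cheapest plan:
  W1→S3: 20 × 4 = 80
  W2→S1: 62 × 9 = 558
  W2→S3: 31 × 17 = 527
  W3→S2: 57 × 10 = 570
  W3→S3: 36 × 16 = 576
Total = 80 + 558 + 527 + 570 + 576 = 2311.

2311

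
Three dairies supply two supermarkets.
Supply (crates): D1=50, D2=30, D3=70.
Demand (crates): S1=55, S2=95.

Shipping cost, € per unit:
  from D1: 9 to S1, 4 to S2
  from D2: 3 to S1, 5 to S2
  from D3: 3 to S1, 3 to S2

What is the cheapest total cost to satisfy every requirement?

500

Optimal allocation:
  D1->S2: 50 × €4 = €200
  D2->S1: 30 × €3 = €90
  D3->S1: 25 × €3 = €75
  D3->S2: 45 × €3 = €135
Total = 200 + 90 + 75 + 135 = €500.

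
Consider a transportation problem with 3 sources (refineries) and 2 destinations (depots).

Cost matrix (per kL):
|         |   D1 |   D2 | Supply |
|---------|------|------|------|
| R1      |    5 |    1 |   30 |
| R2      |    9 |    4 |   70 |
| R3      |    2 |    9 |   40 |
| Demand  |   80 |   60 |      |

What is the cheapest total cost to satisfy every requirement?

An optimal shipping plan:
  R1 to D1: 30 kL
  R2 to D1: 10 kL
  R2 to D2: 60 kL
  R3 to D1: 40 kL
Total cost = 560.

560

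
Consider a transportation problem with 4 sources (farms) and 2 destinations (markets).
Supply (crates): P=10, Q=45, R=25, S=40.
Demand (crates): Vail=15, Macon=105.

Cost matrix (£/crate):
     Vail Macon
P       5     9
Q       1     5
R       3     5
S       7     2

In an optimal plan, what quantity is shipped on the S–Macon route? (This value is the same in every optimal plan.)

40

The minimum-cost plan:
  P–Macon: 10 × £9 = £90
  Q–Vail: 15 × £1 = £15
  Q–Macon: 30 × £5 = £150
  R–Macon: 25 × £5 = £125
  S–Macon: 40 × £2 = £80
Total cost = £460.
So S→Macon carries 40 crates.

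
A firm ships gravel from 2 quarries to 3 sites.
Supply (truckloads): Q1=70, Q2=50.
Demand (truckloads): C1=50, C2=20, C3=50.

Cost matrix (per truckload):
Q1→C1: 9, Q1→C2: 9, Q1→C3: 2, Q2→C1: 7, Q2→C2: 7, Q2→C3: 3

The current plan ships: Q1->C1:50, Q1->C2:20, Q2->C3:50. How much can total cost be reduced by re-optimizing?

Current plan cost = 50·9 + 20·9 + 50·3 = 780.
Optimal plan:
  Q1 to C1: 20 truckloads
  Q1 to C3: 50 truckloads
  Q2 to C1: 30 truckloads
  Q2 to C2: 20 truckloads
Optimal cost = 630.
Saving = 780 − 630 = 150.

150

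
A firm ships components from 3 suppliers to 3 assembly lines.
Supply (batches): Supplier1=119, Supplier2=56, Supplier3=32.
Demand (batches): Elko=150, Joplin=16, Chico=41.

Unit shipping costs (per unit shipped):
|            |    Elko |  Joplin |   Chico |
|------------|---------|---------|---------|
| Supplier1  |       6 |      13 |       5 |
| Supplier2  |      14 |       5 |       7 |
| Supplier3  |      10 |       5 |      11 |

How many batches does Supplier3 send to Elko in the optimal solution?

Optimal shipments:
  Supplier1→Elko: 119 batches
  Supplier2→Joplin: 15 batches
  Supplier2→Chico: 41 batches
  Supplier3→Elko: 31 batches
  Supplier3→Joplin: 1 batches
Total cost = 1391.
So Supplier3→Elko carries 31 batches.

31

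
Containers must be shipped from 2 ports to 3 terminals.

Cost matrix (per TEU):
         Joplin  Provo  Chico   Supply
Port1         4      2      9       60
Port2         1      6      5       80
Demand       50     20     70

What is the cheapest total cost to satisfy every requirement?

560

A cheapest plan:
  Port1–Joplin: 40 × 4 = 160
  Port1–Provo: 20 × 2 = 40
  Port2–Joplin: 10 × 1 = 10
  Port2–Chico: 70 × 5 = 350
Total = 160 + 40 + 10 + 350 = 560.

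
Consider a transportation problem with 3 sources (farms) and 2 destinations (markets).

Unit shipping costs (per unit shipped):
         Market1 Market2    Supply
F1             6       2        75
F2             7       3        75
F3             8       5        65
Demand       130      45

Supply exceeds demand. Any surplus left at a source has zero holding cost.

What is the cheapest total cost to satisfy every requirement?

995

One minimum-cost allocation:
  F1->Market1: 30 × 6 = 180
  F1->Market2: 45 × 2 = 90
  F2->Market1: 75 × 7 = 525
  F3->Market1: 25 × 8 = 200
Total = 180 + 90 + 525 + 200 = 995.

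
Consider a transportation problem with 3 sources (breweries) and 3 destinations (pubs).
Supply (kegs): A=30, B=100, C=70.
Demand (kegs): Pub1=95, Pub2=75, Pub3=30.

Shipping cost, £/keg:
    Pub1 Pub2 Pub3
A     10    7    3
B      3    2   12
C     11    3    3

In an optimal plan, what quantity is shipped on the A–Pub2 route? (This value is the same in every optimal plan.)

Solving gives:
  A→Pub3: 30 × £3 = £90
  B→Pub1: 95 × £3 = £285
  B→Pub2: 5 × £2 = £10
  C→Pub2: 70 × £3 = £210
Total cost = £595.
The route A→Pub2 is not used.

0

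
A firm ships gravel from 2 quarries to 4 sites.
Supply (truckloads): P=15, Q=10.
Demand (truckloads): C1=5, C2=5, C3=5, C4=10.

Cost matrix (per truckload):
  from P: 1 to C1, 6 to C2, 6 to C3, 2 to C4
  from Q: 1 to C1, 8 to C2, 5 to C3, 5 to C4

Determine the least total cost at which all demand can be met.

80

An optimal shipping plan:
  P to C2: 5 × 6 = 30
  P to C4: 10 × 2 = 20
  Q to C1: 5 × 1 = 5
  Q to C3: 5 × 5 = 25
Total = 30 + 20 + 5 + 25 = 80.
(Supply check: P ships 15; Q ships 10.)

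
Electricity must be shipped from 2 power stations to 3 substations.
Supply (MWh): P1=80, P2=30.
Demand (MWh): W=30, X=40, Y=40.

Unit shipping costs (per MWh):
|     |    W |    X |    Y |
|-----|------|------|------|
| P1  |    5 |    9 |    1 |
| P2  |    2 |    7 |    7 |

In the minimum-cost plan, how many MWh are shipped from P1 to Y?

Optimal shipments:
  P1–X: 40 × 9 = 360
  P1–Y: 40 × 1 = 40
  P2–W: 30 × 2 = 60
Total cost = 460.
So P1→Y carries 40 MWh.

40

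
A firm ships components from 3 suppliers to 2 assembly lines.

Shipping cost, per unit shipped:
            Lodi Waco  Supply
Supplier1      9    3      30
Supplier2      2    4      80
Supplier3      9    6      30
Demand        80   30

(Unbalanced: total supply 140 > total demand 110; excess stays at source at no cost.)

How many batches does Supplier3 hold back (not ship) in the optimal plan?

An optimal plan:
  Supplier1 to Waco: 30 × 3 = 90
  Supplier2 to Lodi: 80 × 2 = 160
Total cost = 250.
Supplier3 ships 0 of its 30, leaving 30.

30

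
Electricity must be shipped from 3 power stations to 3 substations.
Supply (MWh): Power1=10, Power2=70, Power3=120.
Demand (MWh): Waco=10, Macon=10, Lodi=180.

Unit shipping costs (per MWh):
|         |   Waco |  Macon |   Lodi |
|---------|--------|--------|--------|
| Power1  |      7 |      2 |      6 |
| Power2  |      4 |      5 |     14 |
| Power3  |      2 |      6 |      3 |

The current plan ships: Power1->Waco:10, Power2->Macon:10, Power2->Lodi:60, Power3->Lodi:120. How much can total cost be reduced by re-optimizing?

Current plan cost = 10·7 + 10·5 + 60·14 + 120·3 = 1320.
Optimal plan:
  Power1 to Lodi: 10 MWh
  Power2 to Waco: 10 MWh
  Power2 to Macon: 10 MWh
  Power2 to Lodi: 50 MWh
  Power3 to Lodi: 120 MWh
Optimal cost = 1210.
Saving = 1320 − 1210 = 110.

110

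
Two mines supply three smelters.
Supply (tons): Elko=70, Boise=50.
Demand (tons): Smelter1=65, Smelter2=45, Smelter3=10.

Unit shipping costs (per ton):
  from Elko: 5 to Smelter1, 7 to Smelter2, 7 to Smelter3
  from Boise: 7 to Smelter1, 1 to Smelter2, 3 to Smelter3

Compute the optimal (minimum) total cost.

420

Optimal allocation:
  Elko–Smelter1: 65 × 5 = 325
  Elko–Smelter3: 5 × 7 = 35
  Boise–Smelter2: 45 × 1 = 45
  Boise–Smelter3: 5 × 3 = 15
Total = 325 + 35 + 45 + 15 = 420.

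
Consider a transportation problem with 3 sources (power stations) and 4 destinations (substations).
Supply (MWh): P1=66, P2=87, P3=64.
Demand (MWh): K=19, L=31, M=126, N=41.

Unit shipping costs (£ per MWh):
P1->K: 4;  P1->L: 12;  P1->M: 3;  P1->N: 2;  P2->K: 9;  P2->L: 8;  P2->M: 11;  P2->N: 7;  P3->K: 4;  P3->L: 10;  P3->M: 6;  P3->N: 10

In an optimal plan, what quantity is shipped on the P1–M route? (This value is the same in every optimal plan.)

Optimal shipments:
  P1→M: 66 × £3 = £198
  P2→K: 15 × £9 = £135
  P2→L: 31 × £8 = £248
  P2→N: 41 × £7 = £287
  P3→K: 4 × £4 = £16
  P3→M: 60 × £6 = £360
Total cost = £1244.
So P1→M carries 66 MWh.

66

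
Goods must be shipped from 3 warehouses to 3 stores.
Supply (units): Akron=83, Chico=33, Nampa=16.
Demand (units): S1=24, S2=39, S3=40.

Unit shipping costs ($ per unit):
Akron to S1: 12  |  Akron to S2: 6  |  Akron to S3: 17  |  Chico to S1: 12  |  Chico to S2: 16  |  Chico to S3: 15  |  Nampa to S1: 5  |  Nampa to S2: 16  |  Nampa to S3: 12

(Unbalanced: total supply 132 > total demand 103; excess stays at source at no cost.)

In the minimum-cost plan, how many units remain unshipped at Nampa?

0

Minimum-cost shipments:
  Akron to S1: 8 × $12 = $96
  Akron to S2: 39 × $6 = $234
  Akron to S3: 7 × $17 = $119
  Chico to S3: 33 × $15 = $495
  Nampa to S1: 16 × $5 = $80
Total cost = $1024.
Nampa ships 16 of its 16, leaving 0.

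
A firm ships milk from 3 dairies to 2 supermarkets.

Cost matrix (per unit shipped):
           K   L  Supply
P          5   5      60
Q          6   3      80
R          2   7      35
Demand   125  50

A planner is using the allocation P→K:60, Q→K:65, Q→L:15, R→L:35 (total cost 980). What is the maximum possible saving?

280

Current plan cost = 60·5 + 65·6 + 15·3 + 35·7 = 980.
Optimal plan:
  P→K: 60 × 5 = 300
  Q→K: 30 × 6 = 180
  Q→L: 50 × 3 = 150
  R→K: 35 × 2 = 70
Optimal cost = 700.
Saving = 980 − 700 = 280.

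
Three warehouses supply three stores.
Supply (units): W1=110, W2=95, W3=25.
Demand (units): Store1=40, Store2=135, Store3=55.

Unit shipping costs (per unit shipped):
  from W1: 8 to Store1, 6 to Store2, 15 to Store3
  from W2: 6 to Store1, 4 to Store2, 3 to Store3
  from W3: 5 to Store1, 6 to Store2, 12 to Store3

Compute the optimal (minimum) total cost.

1140

A cheapest plan:
  W1→Store2: 110 × 6 = 660
  W2→Store1: 15 × 6 = 90
  W2→Store2: 25 × 4 = 100
  W2→Store3: 55 × 3 = 165
  W3→Store1: 25 × 5 = 125
Total = 660 + 90 + 100 + 165 + 125 = 1140.
(Supply check: W1 ships 110; W2 ships 95; W3 ships 25.)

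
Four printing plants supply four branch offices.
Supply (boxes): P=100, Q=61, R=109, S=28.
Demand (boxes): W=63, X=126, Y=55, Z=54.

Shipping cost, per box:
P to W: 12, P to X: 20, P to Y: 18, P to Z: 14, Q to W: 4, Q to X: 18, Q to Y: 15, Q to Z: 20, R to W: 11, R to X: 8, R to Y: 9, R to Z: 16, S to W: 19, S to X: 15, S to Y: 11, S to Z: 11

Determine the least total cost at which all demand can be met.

Optimal allocation:
  P–W: 2 × 12 = 24
  P–X: 17 × 20 = 340
  P–Y: 27 × 18 = 486
  P–Z: 54 × 14 = 756
  Q–W: 61 × 4 = 244
  R–X: 109 × 8 = 872
  S–Y: 28 × 11 = 308
Total = 24 + 340 + 486 + 756 + 244 + 872 + 308 = 3030.

3030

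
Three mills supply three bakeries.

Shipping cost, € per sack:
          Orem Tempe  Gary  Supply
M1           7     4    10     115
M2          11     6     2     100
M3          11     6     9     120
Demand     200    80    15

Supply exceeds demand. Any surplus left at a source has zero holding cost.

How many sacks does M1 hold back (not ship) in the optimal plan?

0

Minimum-cost shipments:
  M1–Orem: 115 × €7 = €805
  M2–Orem: 5 × €11 = €55
  M2–Tempe: 80 × €6 = €480
  M2–Gary: 15 × €2 = €30
  M3–Orem: 80 × €11 = €880
Total cost = €2250.
M1 ships 115 of its 115, leaving 0.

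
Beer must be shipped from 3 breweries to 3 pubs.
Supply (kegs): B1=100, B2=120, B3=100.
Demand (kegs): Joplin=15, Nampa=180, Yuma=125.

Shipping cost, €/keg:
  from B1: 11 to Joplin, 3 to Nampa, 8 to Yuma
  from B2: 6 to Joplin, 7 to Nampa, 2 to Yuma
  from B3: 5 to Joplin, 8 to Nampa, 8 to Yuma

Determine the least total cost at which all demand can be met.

1295

An optimal shipping plan:
  B1->Nampa: 100 × €3 = €300
  B2->Yuma: 120 × €2 = €240
  B3->Joplin: 15 × €5 = €75
  B3->Nampa: 80 × €8 = €640
  B3->Yuma: 5 × €8 = €40
Total = 300 + 240 + 75 + 640 + 40 = €1295.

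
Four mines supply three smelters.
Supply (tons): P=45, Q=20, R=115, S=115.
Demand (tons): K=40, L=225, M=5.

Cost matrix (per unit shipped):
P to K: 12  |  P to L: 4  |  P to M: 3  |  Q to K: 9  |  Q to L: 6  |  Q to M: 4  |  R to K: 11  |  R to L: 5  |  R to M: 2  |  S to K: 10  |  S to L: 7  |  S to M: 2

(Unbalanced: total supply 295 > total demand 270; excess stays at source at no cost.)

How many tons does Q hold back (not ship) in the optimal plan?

Minimum-cost shipments:
  P→L: 45 × 4 = 180
  Q→K: 20 × 9 = 180
  R→L: 115 × 5 = 575
  S→K: 20 × 10 = 200
  S→L: 65 × 7 = 455
  S→M: 5 × 2 = 10
Total cost = 1600.
Q ships 20 of its 20, leaving 0.

0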